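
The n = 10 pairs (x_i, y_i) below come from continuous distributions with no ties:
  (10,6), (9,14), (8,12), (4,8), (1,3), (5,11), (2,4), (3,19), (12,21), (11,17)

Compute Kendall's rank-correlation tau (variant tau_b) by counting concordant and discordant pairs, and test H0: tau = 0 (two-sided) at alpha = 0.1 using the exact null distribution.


Step 1: Enumerate the 45 unordered pairs (i,j) with i<j and classify each by sign(x_j-x_i) * sign(y_j-y_i).
  (1,2):dx=-1,dy=+8->D; (1,3):dx=-2,dy=+6->D; (1,4):dx=-6,dy=+2->D; (1,5):dx=-9,dy=-3->C
  (1,6):dx=-5,dy=+5->D; (1,7):dx=-8,dy=-2->C; (1,8):dx=-7,dy=+13->D; (1,9):dx=+2,dy=+15->C
  (1,10):dx=+1,dy=+11->C; (2,3):dx=-1,dy=-2->C; (2,4):dx=-5,dy=-6->C; (2,5):dx=-8,dy=-11->C
  (2,6):dx=-4,dy=-3->C; (2,7):dx=-7,dy=-10->C; (2,8):dx=-6,dy=+5->D; (2,9):dx=+3,dy=+7->C
  (2,10):dx=+2,dy=+3->C; (3,4):dx=-4,dy=-4->C; (3,5):dx=-7,dy=-9->C; (3,6):dx=-3,dy=-1->C
  (3,7):dx=-6,dy=-8->C; (3,8):dx=-5,dy=+7->D; (3,9):dx=+4,dy=+9->C; (3,10):dx=+3,dy=+5->C
  (4,5):dx=-3,dy=-5->C; (4,6):dx=+1,dy=+3->C; (4,7):dx=-2,dy=-4->C; (4,8):dx=-1,dy=+11->D
  (4,9):dx=+8,dy=+13->C; (4,10):dx=+7,dy=+9->C; (5,6):dx=+4,dy=+8->C; (5,7):dx=+1,dy=+1->C
  (5,8):dx=+2,dy=+16->C; (5,9):dx=+11,dy=+18->C; (5,10):dx=+10,dy=+14->C; (6,7):dx=-3,dy=-7->C
  (6,8):dx=-2,dy=+8->D; (6,9):dx=+7,dy=+10->C; (6,10):dx=+6,dy=+6->C; (7,8):dx=+1,dy=+15->C
  (7,9):dx=+10,dy=+17->C; (7,10):dx=+9,dy=+13->C; (8,9):dx=+9,dy=+2->C; (8,10):dx=+8,dy=-2->D
  (9,10):dx=-1,dy=-4->C
Step 2: C = 35, D = 10, total pairs = 45.
Step 3: tau = (C - D)/(n(n-1)/2) = (35 - 10)/45 = 0.555556.
Step 4: Exact two-sided p-value (enumerate n! = 3628800 permutations of y under H0): p = 0.028609.
Step 5: alpha = 0.1. reject H0.

tau_b = 0.5556 (C=35, D=10), p = 0.028609, reject H0.


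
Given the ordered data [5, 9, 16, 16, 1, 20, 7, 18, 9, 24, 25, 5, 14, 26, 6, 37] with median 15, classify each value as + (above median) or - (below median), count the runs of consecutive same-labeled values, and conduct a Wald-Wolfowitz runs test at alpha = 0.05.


Step 1: Compute median = 15; label A = above, B = below.
Labels in order: BBAABABABAABBABA  (n_A = 8, n_B = 8)
Step 2: Count runs R = 12.
Step 3: Under H0 (random ordering), E[R] = 2*n_A*n_B/(n_A+n_B) + 1 = 2*8*8/16 + 1 = 9.0000.
        Var[R] = 2*n_A*n_B*(2*n_A*n_B - n_A - n_B) / ((n_A+n_B)^2 * (n_A+n_B-1)) = 14336/3840 = 3.7333.
        SD[R] = 1.9322.
Step 4: Continuity-corrected z = (R - 0.5 - E[R]) / SD[R] = (12 - 0.5 - 9.0000) / 1.9322 = 1.2939.
Step 5: Two-sided p-value via normal approximation = 2*(1 - Phi(|z|)) = 0.195709.
Step 6: alpha = 0.05. fail to reject H0.

R = 12, z = 1.2939, p = 0.195709, fail to reject H0.


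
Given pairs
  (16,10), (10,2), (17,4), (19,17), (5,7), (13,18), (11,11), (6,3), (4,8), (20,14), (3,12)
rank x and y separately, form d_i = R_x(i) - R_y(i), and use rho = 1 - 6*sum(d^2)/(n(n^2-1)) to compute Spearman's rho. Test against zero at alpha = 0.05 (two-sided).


Step 1: Rank x and y separately (midranks; no ties here).
rank(x): 16->8, 10->5, 17->9, 19->10, 5->3, 13->7, 11->6, 6->4, 4->2, 20->11, 3->1
rank(y): 10->6, 2->1, 4->3, 17->10, 7->4, 18->11, 11->7, 3->2, 8->5, 14->9, 12->8
Step 2: d_i = R_x(i) - R_y(i); compute d_i^2.
  (8-6)^2=4, (5-1)^2=16, (9-3)^2=36, (10-10)^2=0, (3-4)^2=1, (7-11)^2=16, (6-7)^2=1, (4-2)^2=4, (2-5)^2=9, (11-9)^2=4, (1-8)^2=49
sum(d^2) = 140.
Step 3: rho = 1 - 6*140 / (11*(11^2 - 1)) = 1 - 840/1320 = 0.363636.
Step 4: Under H0, t = rho * sqrt((n-2)/(1-rho^2)) = 1.1711 ~ t(9).
Step 5: Two-sided p-value from the t-distribution with 9 df = 0.271638.
Step 6: alpha = 0.05. fail to reject H0.

rho = 0.3636, p = 0.271638, fail to reject H0 at alpha = 0.05.


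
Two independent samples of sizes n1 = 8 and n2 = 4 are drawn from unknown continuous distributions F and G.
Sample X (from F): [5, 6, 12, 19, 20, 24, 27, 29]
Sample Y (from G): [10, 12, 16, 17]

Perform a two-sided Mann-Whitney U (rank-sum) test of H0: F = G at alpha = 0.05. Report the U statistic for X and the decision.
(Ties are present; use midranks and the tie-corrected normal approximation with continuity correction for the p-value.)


Step 1: Combine and sort all 12 observations; assign midranks.
sorted (value, group): (5,X), (6,X), (10,Y), (12,X), (12,Y), (16,Y), (17,Y), (19,X), (20,X), (24,X), (27,X), (29,X)
ranks: 5->1, 6->2, 10->3, 12->4.5, 12->4.5, 16->6, 17->7, 19->8, 20->9, 24->10, 27->11, 29->12
Step 2: Rank sum for X: R1 = 1 + 2 + 4.5 + 8 + 9 + 10 + 11 + 12 = 57.5.
Step 3: U_X = R1 - n1(n1+1)/2 = 57.5 - 8*9/2 = 57.5 - 36 = 21.5.
       U_Y = n1*n2 - U_X = 32 - 21.5 = 10.5.
Step 4: Ties are present, so use the tie-corrected normal approximation (with continuity correction) for the p-value.
Step 5: p-value = 0.394938; compare to alpha = 0.05. fail to reject H0.

U_X = 21.5, p = 0.394938, fail to reject H0 at alpha = 0.05.


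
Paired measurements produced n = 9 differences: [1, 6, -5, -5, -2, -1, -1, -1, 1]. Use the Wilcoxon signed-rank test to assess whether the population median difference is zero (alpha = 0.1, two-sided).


Step 1: Drop any zero differences (none here) and take |d_i|.
|d| = [1, 6, 5, 5, 2, 1, 1, 1, 1]
Step 2: Midrank |d_i| (ties get averaged ranks).
ranks: |1|->3, |6|->9, |5|->7.5, |5|->7.5, |2|->6, |1|->3, |1|->3, |1|->3, |1|->3
Step 3: Attach original signs; sum ranks with positive sign and with negative sign.
W+ = 3 + 9 + 3 = 15
W- = 7.5 + 7.5 + 6 + 3 + 3 + 3 = 30
(Check: W+ + W- = 45 should equal n(n+1)/2 = 45.)
Step 4: Test statistic W = min(W+, W-) = 15.
Step 5: Ties in |d|, so use the tie-corrected normal approximation.
        E[W] = n(n+1)/4 = 9*10/4 = 22.5.
        Tie groups: |d|=1 (t=5), |d|=5 (t=2); sum(t^3 - t) = 126.
        Var[W] = n(n+1)(2n+1)/24 - sum(t^3-t)/48 = 1710/24 - 126/48 = 68.625.
        z = (W - E[W]) / sqrt(Var[W]) = (15 - 22.5) / 8.2840 = -0.9054.
        Two-sided p = 2*Phi(z) = 0.365276.
Step 6: alpha = 0.1. fail to reject H0.

W+ = 15, W- = 30, W = min = 15, p = 0.365276, fail to reject H0.


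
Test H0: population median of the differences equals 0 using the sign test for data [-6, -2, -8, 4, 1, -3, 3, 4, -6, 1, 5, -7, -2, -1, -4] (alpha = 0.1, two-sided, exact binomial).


Step 1: Discard zero differences. Original n = 15; n_eff = number of nonzero differences = 15.
Nonzero differences (with sign): -6, -2, -8, +4, +1, -3, +3, +4, -6, +1, +5, -7, -2, -1, -4
Step 2: Count signs: positive = 6, negative = 9.
Step 3: Under H0: P(positive) = 0.5, so the number of positives S ~ Bin(15, 0.5).
Step 4: Two-sided exact p-value = sum of Bin(15,0.5) probabilities at or below the observed probability = 0.607239.
Step 5: alpha = 0.1. fail to reject H0.

n_eff = 15, pos = 6, neg = 9, p = 0.607239, fail to reject H0.


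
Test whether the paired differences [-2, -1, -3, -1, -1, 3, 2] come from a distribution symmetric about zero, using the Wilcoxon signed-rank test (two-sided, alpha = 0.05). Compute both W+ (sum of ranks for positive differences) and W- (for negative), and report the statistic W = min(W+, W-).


Step 1: Drop any zero differences (none here) and take |d_i|.
|d| = [2, 1, 3, 1, 1, 3, 2]
Step 2: Midrank |d_i| (ties get averaged ranks).
ranks: |2|->4.5, |1|->2, |3|->6.5, |1|->2, |1|->2, |3|->6.5, |2|->4.5
Step 3: Attach original signs; sum ranks with positive sign and with negative sign.
W+ = 6.5 + 4.5 = 11
W- = 4.5 + 2 + 6.5 + 2 + 2 = 17
(Check: W+ + W- = 28 should equal n(n+1)/2 = 28.)
Step 4: Test statistic W = min(W+, W-) = 11.
Step 5: Ties in |d|, so use the tie-corrected normal approximation.
        E[W] = n(n+1)/4 = 7*8/4 = 14.
        Tie groups: |d|=1 (t=3), |d|=2 (t=2), |d|=3 (t=2); sum(t^3 - t) = 36.
        Var[W] = n(n+1)(2n+1)/24 - sum(t^3-t)/48 = 840/24 - 36/48 = 34.25.
        z = (W - E[W]) / sqrt(Var[W]) = (11 - 14) / 5.8523 = -0.5126.
        Two-sided p = 2*Phi(z) = 0.608221.
Step 6: alpha = 0.05. fail to reject H0.

W+ = 11, W- = 17, W = min = 11, p = 0.608221, fail to reject H0.


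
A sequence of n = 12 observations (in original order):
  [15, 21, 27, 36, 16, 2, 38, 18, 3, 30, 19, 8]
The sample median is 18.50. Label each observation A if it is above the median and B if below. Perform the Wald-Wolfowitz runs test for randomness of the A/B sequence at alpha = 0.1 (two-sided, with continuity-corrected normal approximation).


Step 1: Compute median = 18.50; label A = above, B = below.
Labels in order: BAAABBABBAAB  (n_A = 6, n_B = 6)
Step 2: Count runs R = 7.
Step 3: Under H0 (random ordering), E[R] = 2*n_A*n_B/(n_A+n_B) + 1 = 2*6*6/12 + 1 = 7.0000.
        Var[R] = 2*n_A*n_B*(2*n_A*n_B - n_A - n_B) / ((n_A+n_B)^2 * (n_A+n_B-1)) = 4320/1584 = 2.7273.
        SD[R] = 1.6514.
Step 4: R = E[R], so z = 0 with no continuity correction.
Step 5: Two-sided p-value via normal approximation = 2*(1 - Phi(|z|)) = 1.000000.
Step 6: alpha = 0.1. fail to reject H0.

R = 7, z = 0.0000, p = 1.000000, fail to reject H0.


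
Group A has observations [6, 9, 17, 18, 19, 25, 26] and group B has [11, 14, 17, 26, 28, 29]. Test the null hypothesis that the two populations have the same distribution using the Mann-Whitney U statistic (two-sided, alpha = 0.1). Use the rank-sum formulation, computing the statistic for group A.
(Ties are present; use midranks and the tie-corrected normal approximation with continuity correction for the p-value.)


Step 1: Combine and sort all 13 observations; assign midranks.
sorted (value, group): (6,X), (9,X), (11,Y), (14,Y), (17,X), (17,Y), (18,X), (19,X), (25,X), (26,X), (26,Y), (28,Y), (29,Y)
ranks: 6->1, 9->2, 11->3, 14->4, 17->5.5, 17->5.5, 18->7, 19->8, 25->9, 26->10.5, 26->10.5, 28->12, 29->13
Step 2: Rank sum for X: R1 = 1 + 2 + 5.5 + 7 + 8 + 9 + 10.5 = 43.
Step 3: U_X = R1 - n1(n1+1)/2 = 43 - 7*8/2 = 43 - 28 = 15.
       U_Y = n1*n2 - U_X = 42 - 15 = 27.
Step 4: Ties are present, so use the tie-corrected normal approximation (with continuity correction) for the p-value.
Step 5: p-value = 0.430766; compare to alpha = 0.1. fail to reject H0.

U_X = 15, p = 0.430766, fail to reject H0 at alpha = 0.1.


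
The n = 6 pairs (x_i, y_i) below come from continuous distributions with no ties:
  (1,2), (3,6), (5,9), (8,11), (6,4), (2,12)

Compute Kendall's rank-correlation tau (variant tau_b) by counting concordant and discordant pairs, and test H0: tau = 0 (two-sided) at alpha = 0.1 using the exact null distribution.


Step 1: Enumerate the 15 unordered pairs (i,j) with i<j and classify each by sign(x_j-x_i) * sign(y_j-y_i).
  (1,2):dx=+2,dy=+4->C; (1,3):dx=+4,dy=+7->C; (1,4):dx=+7,dy=+9->C; (1,5):dx=+5,dy=+2->C
  (1,6):dx=+1,dy=+10->C; (2,3):dx=+2,dy=+3->C; (2,4):dx=+5,dy=+5->C; (2,5):dx=+3,dy=-2->D
  (2,6):dx=-1,dy=+6->D; (3,4):dx=+3,dy=+2->C; (3,5):dx=+1,dy=-5->D; (3,6):dx=-3,dy=+3->D
  (4,5):dx=-2,dy=-7->C; (4,6):dx=-6,dy=+1->D; (5,6):dx=-4,dy=+8->D
Step 2: C = 9, D = 6, total pairs = 15.
Step 3: tau = (C - D)/(n(n-1)/2) = (9 - 6)/15 = 0.200000.
Step 4: Exact two-sided p-value (enumerate n! = 720 permutations of y under H0): p = 0.719444.
Step 5: alpha = 0.1. fail to reject H0.

tau_b = 0.2000 (C=9, D=6), p = 0.719444, fail to reject H0.


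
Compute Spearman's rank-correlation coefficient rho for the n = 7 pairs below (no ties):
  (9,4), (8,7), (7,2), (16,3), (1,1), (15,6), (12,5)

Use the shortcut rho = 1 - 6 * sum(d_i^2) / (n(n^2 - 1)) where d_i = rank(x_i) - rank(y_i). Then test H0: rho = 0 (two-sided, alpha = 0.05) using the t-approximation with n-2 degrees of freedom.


Step 1: Rank x and y separately (midranks; no ties here).
rank(x): 9->4, 8->3, 7->2, 16->7, 1->1, 15->6, 12->5
rank(y): 4->4, 7->7, 2->2, 3->3, 1->1, 6->6, 5->5
Step 2: d_i = R_x(i) - R_y(i); compute d_i^2.
  (4-4)^2=0, (3-7)^2=16, (2-2)^2=0, (7-3)^2=16, (1-1)^2=0, (6-6)^2=0, (5-5)^2=0
sum(d^2) = 32.
Step 3: rho = 1 - 6*32 / (7*(7^2 - 1)) = 1 - 192/336 = 0.428571.
Step 4: Under H0, t = rho * sqrt((n-2)/(1-rho^2)) = 1.0607 ~ t(5).
Step 5: Two-sided p-value from the t-distribution with 5 df = 0.337368.
Step 6: alpha = 0.05. fail to reject H0.

rho = 0.4286, p = 0.337368, fail to reject H0 at alpha = 0.05.


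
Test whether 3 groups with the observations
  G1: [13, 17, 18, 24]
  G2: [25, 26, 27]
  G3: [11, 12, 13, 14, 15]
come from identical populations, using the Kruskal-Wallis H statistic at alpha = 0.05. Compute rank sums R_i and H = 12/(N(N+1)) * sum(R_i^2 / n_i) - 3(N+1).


Step 1: Combine all N = 12 observations and assign midranks.
sorted (value, group, rank): (11,G3,1), (12,G3,2), (13,G1,3.5), (13,G3,3.5), (14,G3,5), (15,G3,6), (17,G1,7), (18,G1,8), (24,G1,9), (25,G2,10), (26,G2,11), (27,G2,12)
Step 2: Sum ranks within each group.
R_1 = 27.5 (n_1 = 4)
R_2 = 33 (n_2 = 3)
R_3 = 17.5 (n_3 = 5)
Step 3: H = 12/(N(N+1)) * sum(R_i^2/n_i) - 3(N+1)
     = 12/(12*13) * (27.5^2/4 + 33^2/3 + 17.5^2/5) - 3*13
     = 0.076923 * 613.312 - 39
     = 8.177885.
Step 4: Ties present; correction factor C = 1 - 6/(12^3 - 12) = 0.996503. Corrected H = 8.177885 / 0.996503 = 8.206579.
Step 5: Under H0, H ~ chi^2(2); p-value = 0.016518.
Step 6: alpha = 0.05. reject H0.

H = 8.2066, df = 2, p = 0.016518, reject H0.


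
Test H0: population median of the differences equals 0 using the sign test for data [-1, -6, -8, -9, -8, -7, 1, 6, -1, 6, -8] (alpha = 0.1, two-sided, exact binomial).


Step 1: Discard zero differences. Original n = 11; n_eff = number of nonzero differences = 11.
Nonzero differences (with sign): -1, -6, -8, -9, -8, -7, +1, +6, -1, +6, -8
Step 2: Count signs: positive = 3, negative = 8.
Step 3: Under H0: P(positive) = 0.5, so the number of positives S ~ Bin(11, 0.5).
Step 4: Two-sided exact p-value = sum of Bin(11,0.5) probabilities at or below the observed probability = 0.226562.
Step 5: alpha = 0.1. fail to reject H0.

n_eff = 11, pos = 3, neg = 8, p = 0.226562, fail to reject H0.


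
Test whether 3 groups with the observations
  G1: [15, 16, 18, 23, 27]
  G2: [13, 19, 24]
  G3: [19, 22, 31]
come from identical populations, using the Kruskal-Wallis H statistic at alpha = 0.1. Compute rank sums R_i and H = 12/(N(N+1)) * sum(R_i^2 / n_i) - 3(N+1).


Step 1: Combine all N = 11 observations and assign midranks.
sorted (value, group, rank): (13,G2,1), (15,G1,2), (16,G1,3), (18,G1,4), (19,G2,5.5), (19,G3,5.5), (22,G3,7), (23,G1,8), (24,G2,9), (27,G1,10), (31,G3,11)
Step 2: Sum ranks within each group.
R_1 = 27 (n_1 = 5)
R_2 = 15.5 (n_2 = 3)
R_3 = 23.5 (n_3 = 3)
Step 3: H = 12/(N(N+1)) * sum(R_i^2/n_i) - 3(N+1)
     = 12/(11*12) * (27^2/5 + 15.5^2/3 + 23.5^2/3) - 3*12
     = 0.090909 * 409.967 - 36
     = 1.269697.
Step 4: Ties present; correction factor C = 1 - 6/(11^3 - 11) = 0.995455. Corrected H = 1.269697 / 0.995455 = 1.275495.
Step 5: Under H0, H ~ chi^2(2); p-value = 0.528482.
Step 6: alpha = 0.1. fail to reject H0.

H = 1.2755, df = 2, p = 0.528482, fail to reject H0.


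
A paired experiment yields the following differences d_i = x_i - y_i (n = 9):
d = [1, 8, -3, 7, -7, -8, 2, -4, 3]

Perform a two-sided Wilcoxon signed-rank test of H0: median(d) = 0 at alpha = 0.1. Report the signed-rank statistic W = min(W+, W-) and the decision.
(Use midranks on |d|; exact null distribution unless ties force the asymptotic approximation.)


Step 1: Drop any zero differences (none here) and take |d_i|.
|d| = [1, 8, 3, 7, 7, 8, 2, 4, 3]
Step 2: Midrank |d_i| (ties get averaged ranks).
ranks: |1|->1, |8|->8.5, |3|->3.5, |7|->6.5, |7|->6.5, |8|->8.5, |2|->2, |4|->5, |3|->3.5
Step 3: Attach original signs; sum ranks with positive sign and with negative sign.
W+ = 1 + 8.5 + 6.5 + 2 + 3.5 = 21.5
W- = 3.5 + 6.5 + 8.5 + 5 = 23.5
(Check: W+ + W- = 45 should equal n(n+1)/2 = 45.)
Step 4: Test statistic W = min(W+, W-) = 21.5.
Step 5: Ties in |d|, so use the tie-corrected normal approximation.
        E[W] = n(n+1)/4 = 9*10/4 = 22.5.
        Tie groups: |d|=3 (t=2), |d|=7 (t=2), |d|=8 (t=2); sum(t^3 - t) = 18.
        Var[W] = n(n+1)(2n+1)/24 - sum(t^3-t)/48 = 1710/24 - 18/48 = 70.875.
        z = (W - E[W]) / sqrt(Var[W]) = (21.5 - 22.5) / 8.4187 = -0.1188.
        Two-sided p = 2*Phi(z) = 0.905447.
Step 6: alpha = 0.1. fail to reject H0.

W+ = 21.5, W- = 23.5, W = min = 21.5, p = 0.905447, fail to reject H0.


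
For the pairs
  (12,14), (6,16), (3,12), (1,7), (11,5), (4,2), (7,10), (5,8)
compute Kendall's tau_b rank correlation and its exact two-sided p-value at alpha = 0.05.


Step 1: Enumerate the 28 unordered pairs (i,j) with i<j and classify each by sign(x_j-x_i) * sign(y_j-y_i).
  (1,2):dx=-6,dy=+2->D; (1,3):dx=-9,dy=-2->C; (1,4):dx=-11,dy=-7->C; (1,5):dx=-1,dy=-9->C
  (1,6):dx=-8,dy=-12->C; (1,7):dx=-5,dy=-4->C; (1,8):dx=-7,dy=-6->C; (2,3):dx=-3,dy=-4->C
  (2,4):dx=-5,dy=-9->C; (2,5):dx=+5,dy=-11->D; (2,6):dx=-2,dy=-14->C; (2,7):dx=+1,dy=-6->D
  (2,8):dx=-1,dy=-8->C; (3,4):dx=-2,dy=-5->C; (3,5):dx=+8,dy=-7->D; (3,6):dx=+1,dy=-10->D
  (3,7):dx=+4,dy=-2->D; (3,8):dx=+2,dy=-4->D; (4,5):dx=+10,dy=-2->D; (4,6):dx=+3,dy=-5->D
  (4,7):dx=+6,dy=+3->C; (4,8):dx=+4,dy=+1->C; (5,6):dx=-7,dy=-3->C; (5,7):dx=-4,dy=+5->D
  (5,8):dx=-6,dy=+3->D; (6,7):dx=+3,dy=+8->C; (6,8):dx=+1,dy=+6->C; (7,8):dx=-2,dy=-2->C
Step 2: C = 17, D = 11, total pairs = 28.
Step 3: tau = (C - D)/(n(n-1)/2) = (17 - 11)/28 = 0.214286.
Step 4: Exact two-sided p-value (enumerate n! = 40320 permutations of y under H0): p = 0.548413.
Step 5: alpha = 0.05. fail to reject H0.

tau_b = 0.2143 (C=17, D=11), p = 0.548413, fail to reject H0.


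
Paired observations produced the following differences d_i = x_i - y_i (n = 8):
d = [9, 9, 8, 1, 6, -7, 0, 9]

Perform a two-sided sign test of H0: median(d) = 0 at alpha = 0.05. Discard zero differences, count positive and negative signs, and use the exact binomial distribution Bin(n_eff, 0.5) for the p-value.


Step 1: Discard zero differences. Original n = 8; n_eff = number of nonzero differences = 7.
Nonzero differences (with sign): +9, +9, +8, +1, +6, -7, +9
Step 2: Count signs: positive = 6, negative = 1.
Step 3: Under H0: P(positive) = 0.5, so the number of positives S ~ Bin(7, 0.5).
Step 4: Two-sided exact p-value = sum of Bin(7,0.5) probabilities at or below the observed probability = 0.125000.
Step 5: alpha = 0.05. fail to reject H0.

n_eff = 7, pos = 6, neg = 1, p = 0.125000, fail to reject H0.


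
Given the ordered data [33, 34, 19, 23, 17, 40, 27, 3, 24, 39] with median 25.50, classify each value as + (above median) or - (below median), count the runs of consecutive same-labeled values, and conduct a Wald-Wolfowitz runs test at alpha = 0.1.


Step 1: Compute median = 25.50; label A = above, B = below.
Labels in order: AABBBAABBA  (n_A = 5, n_B = 5)
Step 2: Count runs R = 5.
Step 3: Under H0 (random ordering), E[R] = 2*n_A*n_B/(n_A+n_B) + 1 = 2*5*5/10 + 1 = 6.0000.
        Var[R] = 2*n_A*n_B*(2*n_A*n_B - n_A - n_B) / ((n_A+n_B)^2 * (n_A+n_B-1)) = 2000/900 = 2.2222.
        SD[R] = 1.4907.
Step 4: Continuity-corrected z = (R + 0.5 - E[R]) / SD[R] = (5 + 0.5 - 6.0000) / 1.4907 = -0.3354.
Step 5: Two-sided p-value via normal approximation = 2*(1 - Phi(|z|)) = 0.737316.
Step 6: alpha = 0.1. fail to reject H0.

R = 5, z = -0.3354, p = 0.737316, fail to reject H0.


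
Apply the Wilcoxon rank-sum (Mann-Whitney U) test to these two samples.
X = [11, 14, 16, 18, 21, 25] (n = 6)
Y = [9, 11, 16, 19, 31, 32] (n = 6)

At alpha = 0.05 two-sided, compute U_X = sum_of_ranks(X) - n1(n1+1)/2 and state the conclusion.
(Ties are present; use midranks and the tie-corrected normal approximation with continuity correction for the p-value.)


Step 1: Combine and sort all 12 observations; assign midranks.
sorted (value, group): (9,Y), (11,X), (11,Y), (14,X), (16,X), (16,Y), (18,X), (19,Y), (21,X), (25,X), (31,Y), (32,Y)
ranks: 9->1, 11->2.5, 11->2.5, 14->4, 16->5.5, 16->5.5, 18->7, 19->8, 21->9, 25->10, 31->11, 32->12
Step 2: Rank sum for X: R1 = 2.5 + 4 + 5.5 + 7 + 9 + 10 = 38.
Step 3: U_X = R1 - n1(n1+1)/2 = 38 - 6*7/2 = 38 - 21 = 17.
       U_Y = n1*n2 - U_X = 36 - 17 = 19.
Step 4: Ties are present, so use the tie-corrected normal approximation (with continuity correction) for the p-value.
Step 5: p-value = 0.935962; compare to alpha = 0.05. fail to reject H0.

U_X = 17, p = 0.935962, fail to reject H0 at alpha = 0.05.


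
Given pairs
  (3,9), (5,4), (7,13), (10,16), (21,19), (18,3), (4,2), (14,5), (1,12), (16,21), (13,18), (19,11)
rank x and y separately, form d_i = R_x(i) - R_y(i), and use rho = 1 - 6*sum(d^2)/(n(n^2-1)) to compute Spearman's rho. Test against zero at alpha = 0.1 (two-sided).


Step 1: Rank x and y separately (midranks; no ties here).
rank(x): 3->2, 5->4, 7->5, 10->6, 21->12, 18->10, 4->3, 14->8, 1->1, 16->9, 13->7, 19->11
rank(y): 9->5, 4->3, 13->8, 16->9, 19->11, 3->2, 2->1, 5->4, 12->7, 21->12, 18->10, 11->6
Step 2: d_i = R_x(i) - R_y(i); compute d_i^2.
  (2-5)^2=9, (4-3)^2=1, (5-8)^2=9, (6-9)^2=9, (12-11)^2=1, (10-2)^2=64, (3-1)^2=4, (8-4)^2=16, (1-7)^2=36, (9-12)^2=9, (7-10)^2=9, (11-6)^2=25
sum(d^2) = 192.
Step 3: rho = 1 - 6*192 / (12*(12^2 - 1)) = 1 - 1152/1716 = 0.328671.
Step 4: Under H0, t = rho * sqrt((n-2)/(1-rho^2)) = 1.1005 ~ t(10).
Step 5: Two-sided p-value from the t-distribution with 10 df = 0.296904.
Step 6: alpha = 0.1. fail to reject H0.

rho = 0.3287, p = 0.296904, fail to reject H0 at alpha = 0.1.


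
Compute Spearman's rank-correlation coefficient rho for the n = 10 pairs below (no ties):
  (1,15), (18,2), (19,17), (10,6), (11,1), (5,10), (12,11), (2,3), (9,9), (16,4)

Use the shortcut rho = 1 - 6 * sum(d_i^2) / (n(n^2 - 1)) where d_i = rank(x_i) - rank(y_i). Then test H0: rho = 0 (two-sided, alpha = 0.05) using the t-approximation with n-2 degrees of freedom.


Step 1: Rank x and y separately (midranks; no ties here).
rank(x): 1->1, 18->9, 19->10, 10->5, 11->6, 5->3, 12->7, 2->2, 9->4, 16->8
rank(y): 15->9, 2->2, 17->10, 6->5, 1->1, 10->7, 11->8, 3->3, 9->6, 4->4
Step 2: d_i = R_x(i) - R_y(i); compute d_i^2.
  (1-9)^2=64, (9-2)^2=49, (10-10)^2=0, (5-5)^2=0, (6-1)^2=25, (3-7)^2=16, (7-8)^2=1, (2-3)^2=1, (4-6)^2=4, (8-4)^2=16
sum(d^2) = 176.
Step 3: rho = 1 - 6*176 / (10*(10^2 - 1)) = 1 - 1056/990 = -0.066667.
Step 4: Under H0, t = rho * sqrt((n-2)/(1-rho^2)) = -0.1890 ~ t(8).
Step 5: Two-sided p-value from the t-distribution with 8 df = 0.854813.
Step 6: alpha = 0.05. fail to reject H0.

rho = -0.0667, p = 0.854813, fail to reject H0 at alpha = 0.05.


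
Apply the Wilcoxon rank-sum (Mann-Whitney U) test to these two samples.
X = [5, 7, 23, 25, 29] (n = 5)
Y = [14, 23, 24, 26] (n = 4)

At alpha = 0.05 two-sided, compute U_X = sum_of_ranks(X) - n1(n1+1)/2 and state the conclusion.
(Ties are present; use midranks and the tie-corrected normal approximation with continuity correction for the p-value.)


Step 1: Combine and sort all 9 observations; assign midranks.
sorted (value, group): (5,X), (7,X), (14,Y), (23,X), (23,Y), (24,Y), (25,X), (26,Y), (29,X)
ranks: 5->1, 7->2, 14->3, 23->4.5, 23->4.5, 24->6, 25->7, 26->8, 29->9
Step 2: Rank sum for X: R1 = 1 + 2 + 4.5 + 7 + 9 = 23.5.
Step 3: U_X = R1 - n1(n1+1)/2 = 23.5 - 5*6/2 = 23.5 - 15 = 8.5.
       U_Y = n1*n2 - U_X = 20 - 8.5 = 11.5.
Step 4: Ties are present, so use the tie-corrected normal approximation (with continuity correction) for the p-value.
Step 5: p-value = 0.805701; compare to alpha = 0.05. fail to reject H0.

U_X = 8.5, p = 0.805701, fail to reject H0 at alpha = 0.05.


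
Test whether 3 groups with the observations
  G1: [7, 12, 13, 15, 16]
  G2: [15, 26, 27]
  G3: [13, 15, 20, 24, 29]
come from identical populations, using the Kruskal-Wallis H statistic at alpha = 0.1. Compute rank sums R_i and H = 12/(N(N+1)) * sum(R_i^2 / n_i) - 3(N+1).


Step 1: Combine all N = 13 observations and assign midranks.
sorted (value, group, rank): (7,G1,1), (12,G1,2), (13,G1,3.5), (13,G3,3.5), (15,G1,6), (15,G2,6), (15,G3,6), (16,G1,8), (20,G3,9), (24,G3,10), (26,G2,11), (27,G2,12), (29,G3,13)
Step 2: Sum ranks within each group.
R_1 = 20.5 (n_1 = 5)
R_2 = 29 (n_2 = 3)
R_3 = 41.5 (n_3 = 5)
Step 3: H = 12/(N(N+1)) * sum(R_i^2/n_i) - 3(N+1)
     = 12/(13*14) * (20.5^2/5 + 29^2/3 + 41.5^2/5) - 3*14
     = 0.065934 * 708.833 - 42
     = 4.736264.
Step 4: Ties present; correction factor C = 1 - 30/(13^3 - 13) = 0.986264. Corrected H = 4.736264 / 0.986264 = 4.802228.
Step 5: Under H0, H ~ chi^2(2); p-value = 0.090617.
Step 6: alpha = 0.1. reject H0.

H = 4.8022, df = 2, p = 0.090617, reject H0.


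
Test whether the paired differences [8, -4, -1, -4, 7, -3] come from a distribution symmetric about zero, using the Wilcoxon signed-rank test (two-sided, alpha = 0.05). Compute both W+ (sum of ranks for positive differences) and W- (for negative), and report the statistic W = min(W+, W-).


Step 1: Drop any zero differences (none here) and take |d_i|.
|d| = [8, 4, 1, 4, 7, 3]
Step 2: Midrank |d_i| (ties get averaged ranks).
ranks: |8|->6, |4|->3.5, |1|->1, |4|->3.5, |7|->5, |3|->2
Step 3: Attach original signs; sum ranks with positive sign and with negative sign.
W+ = 6 + 5 = 11
W- = 3.5 + 1 + 3.5 + 2 = 10
(Check: W+ + W- = 21 should equal n(n+1)/2 = 21.)
Step 4: Test statistic W = min(W+, W-) = 10.
Step 5: Ties in |d|, so use the tie-corrected normal approximation.
        E[W] = n(n+1)/4 = 6*7/4 = 10.5.
        Tie groups: |d|=4 (t=2); sum(t^3 - t) = 6.
        Var[W] = n(n+1)(2n+1)/24 - sum(t^3-t)/48 = 546/24 - 6/48 = 22.625.
        z = (W - E[W]) / sqrt(Var[W]) = (10 - 10.5) / 4.7566 = -0.1051.
        Two-sided p = 2*Phi(z) = 0.916282.
Step 6: alpha = 0.05. fail to reject H0.

W+ = 11, W- = 10, W = min = 10, p = 0.916282, fail to reject H0.


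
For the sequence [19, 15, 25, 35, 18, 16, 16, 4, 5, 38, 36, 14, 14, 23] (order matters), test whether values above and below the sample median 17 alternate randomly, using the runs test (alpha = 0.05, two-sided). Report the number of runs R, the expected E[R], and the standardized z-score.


Step 1: Compute median = 17; label A = above, B = below.
Labels in order: ABAAABBBBAABBA  (n_A = 7, n_B = 7)
Step 2: Count runs R = 7.
Step 3: Under H0 (random ordering), E[R] = 2*n_A*n_B/(n_A+n_B) + 1 = 2*7*7/14 + 1 = 8.0000.
        Var[R] = 2*n_A*n_B*(2*n_A*n_B - n_A - n_B) / ((n_A+n_B)^2 * (n_A+n_B-1)) = 8232/2548 = 3.2308.
        SD[R] = 1.7974.
Step 4: Continuity-corrected z = (R + 0.5 - E[R]) / SD[R] = (7 + 0.5 - 8.0000) / 1.7974 = -0.2782.
Step 5: Two-sided p-value via normal approximation = 2*(1 - Phi(|z|)) = 0.780879.
Step 6: alpha = 0.05. fail to reject H0.

R = 7, z = -0.2782, p = 0.780879, fail to reject H0.


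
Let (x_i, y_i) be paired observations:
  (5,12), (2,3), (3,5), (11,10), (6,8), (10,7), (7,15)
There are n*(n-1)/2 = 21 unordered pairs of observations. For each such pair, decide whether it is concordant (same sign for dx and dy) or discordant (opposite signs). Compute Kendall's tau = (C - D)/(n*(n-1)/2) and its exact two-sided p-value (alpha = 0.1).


Step 1: Enumerate the 21 unordered pairs (i,j) with i<j and classify each by sign(x_j-x_i) * sign(y_j-y_i).
  (1,2):dx=-3,dy=-9->C; (1,3):dx=-2,dy=-7->C; (1,4):dx=+6,dy=-2->D; (1,5):dx=+1,dy=-4->D
  (1,6):dx=+5,dy=-5->D; (1,7):dx=+2,dy=+3->C; (2,3):dx=+1,dy=+2->C; (2,4):dx=+9,dy=+7->C
  (2,5):dx=+4,dy=+5->C; (2,6):dx=+8,dy=+4->C; (2,7):dx=+5,dy=+12->C; (3,4):dx=+8,dy=+5->C
  (3,5):dx=+3,dy=+3->C; (3,6):dx=+7,dy=+2->C; (3,7):dx=+4,dy=+10->C; (4,5):dx=-5,dy=-2->C
  (4,6):dx=-1,dy=-3->C; (4,7):dx=-4,dy=+5->D; (5,6):dx=+4,dy=-1->D; (5,7):dx=+1,dy=+7->C
  (6,7):dx=-3,dy=+8->D
Step 2: C = 15, D = 6, total pairs = 21.
Step 3: tau = (C - D)/(n(n-1)/2) = (15 - 6)/21 = 0.428571.
Step 4: Exact two-sided p-value (enumerate n! = 5040 permutations of y under H0): p = 0.238889.
Step 5: alpha = 0.1. fail to reject H0.

tau_b = 0.4286 (C=15, D=6), p = 0.238889, fail to reject H0.


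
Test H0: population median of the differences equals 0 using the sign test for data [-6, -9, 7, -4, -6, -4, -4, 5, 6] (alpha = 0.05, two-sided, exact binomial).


Step 1: Discard zero differences. Original n = 9; n_eff = number of nonzero differences = 9.
Nonzero differences (with sign): -6, -9, +7, -4, -6, -4, -4, +5, +6
Step 2: Count signs: positive = 3, negative = 6.
Step 3: Under H0: P(positive) = 0.5, so the number of positives S ~ Bin(9, 0.5).
Step 4: Two-sided exact p-value = sum of Bin(9,0.5) probabilities at or below the observed probability = 0.507812.
Step 5: alpha = 0.05. fail to reject H0.

n_eff = 9, pos = 3, neg = 6, p = 0.507812, fail to reject H0.


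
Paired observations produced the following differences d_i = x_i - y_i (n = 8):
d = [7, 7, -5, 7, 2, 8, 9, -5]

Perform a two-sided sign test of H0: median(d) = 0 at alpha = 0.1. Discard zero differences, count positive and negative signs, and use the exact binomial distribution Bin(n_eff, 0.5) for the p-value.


Step 1: Discard zero differences. Original n = 8; n_eff = number of nonzero differences = 8.
Nonzero differences (with sign): +7, +7, -5, +7, +2, +8, +9, -5
Step 2: Count signs: positive = 6, negative = 2.
Step 3: Under H0: P(positive) = 0.5, so the number of positives S ~ Bin(8, 0.5).
Step 4: Two-sided exact p-value = sum of Bin(8,0.5) probabilities at or below the observed probability = 0.289062.
Step 5: alpha = 0.1. fail to reject H0.

n_eff = 8, pos = 6, neg = 2, p = 0.289062, fail to reject H0.


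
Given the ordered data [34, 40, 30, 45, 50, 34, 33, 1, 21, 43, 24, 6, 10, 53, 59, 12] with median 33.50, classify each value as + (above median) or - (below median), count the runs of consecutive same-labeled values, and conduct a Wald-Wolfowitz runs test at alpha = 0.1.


Step 1: Compute median = 33.50; label A = above, B = below.
Labels in order: AABAAABBBABBBAAB  (n_A = 8, n_B = 8)
Step 2: Count runs R = 8.
Step 3: Under H0 (random ordering), E[R] = 2*n_A*n_B/(n_A+n_B) + 1 = 2*8*8/16 + 1 = 9.0000.
        Var[R] = 2*n_A*n_B*(2*n_A*n_B - n_A - n_B) / ((n_A+n_B)^2 * (n_A+n_B-1)) = 14336/3840 = 3.7333.
        SD[R] = 1.9322.
Step 4: Continuity-corrected z = (R + 0.5 - E[R]) / SD[R] = (8 + 0.5 - 9.0000) / 1.9322 = -0.2588.
Step 5: Two-sided p-value via normal approximation = 2*(1 - Phi(|z|)) = 0.795809.
Step 6: alpha = 0.1. fail to reject H0.

R = 8, z = -0.2588, p = 0.795809, fail to reject H0.


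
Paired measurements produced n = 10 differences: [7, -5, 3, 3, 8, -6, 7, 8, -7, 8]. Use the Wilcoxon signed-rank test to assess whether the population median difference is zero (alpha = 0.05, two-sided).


Step 1: Drop any zero differences (none here) and take |d_i|.
|d| = [7, 5, 3, 3, 8, 6, 7, 8, 7, 8]
Step 2: Midrank |d_i| (ties get averaged ranks).
ranks: |7|->6, |5|->3, |3|->1.5, |3|->1.5, |8|->9, |6|->4, |7|->6, |8|->9, |7|->6, |8|->9
Step 3: Attach original signs; sum ranks with positive sign and with negative sign.
W+ = 6 + 1.5 + 1.5 + 9 + 6 + 9 + 9 = 42
W- = 3 + 4 + 6 = 13
(Check: W+ + W- = 55 should equal n(n+1)/2 = 55.)
Step 4: Test statistic W = min(W+, W-) = 13.
Step 5: Ties in |d|, so use the tie-corrected normal approximation.
        E[W] = n(n+1)/4 = 10*11/4 = 27.5.
        Tie groups: |d|=3 (t=2), |d|=7 (t=3), |d|=8 (t=3); sum(t^3 - t) = 54.
        Var[W] = n(n+1)(2n+1)/24 - sum(t^3-t)/48 = 2310/24 - 54/48 = 95.125.
        z = (W - E[W]) / sqrt(Var[W]) = (13 - 27.5) / 9.7532 = -1.4867.
        Two-sided p = 2*Phi(z) = 0.137096.
Step 6: alpha = 0.05. fail to reject H0.

W+ = 42, W- = 13, W = min = 13, p = 0.137096, fail to reject H0.


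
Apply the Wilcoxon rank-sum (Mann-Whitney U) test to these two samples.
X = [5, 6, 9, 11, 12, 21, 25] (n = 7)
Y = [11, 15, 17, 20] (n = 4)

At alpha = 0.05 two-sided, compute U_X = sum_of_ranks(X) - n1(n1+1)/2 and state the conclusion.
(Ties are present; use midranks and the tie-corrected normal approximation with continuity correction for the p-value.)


Step 1: Combine and sort all 11 observations; assign midranks.
sorted (value, group): (5,X), (6,X), (9,X), (11,X), (11,Y), (12,X), (15,Y), (17,Y), (20,Y), (21,X), (25,X)
ranks: 5->1, 6->2, 9->3, 11->4.5, 11->4.5, 12->6, 15->7, 17->8, 20->9, 21->10, 25->11
Step 2: Rank sum for X: R1 = 1 + 2 + 3 + 4.5 + 6 + 10 + 11 = 37.5.
Step 3: U_X = R1 - n1(n1+1)/2 = 37.5 - 7*8/2 = 37.5 - 28 = 9.5.
       U_Y = n1*n2 - U_X = 28 - 9.5 = 18.5.
Step 4: Ties are present, so use the tie-corrected normal approximation (with continuity correction) for the p-value.
Step 5: p-value = 0.448659; compare to alpha = 0.05. fail to reject H0.

U_X = 9.5, p = 0.448659, fail to reject H0 at alpha = 0.05.


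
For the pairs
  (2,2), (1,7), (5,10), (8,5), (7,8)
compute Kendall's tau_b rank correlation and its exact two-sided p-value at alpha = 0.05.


Step 1: Enumerate the 10 unordered pairs (i,j) with i<j and classify each by sign(x_j-x_i) * sign(y_j-y_i).
  (1,2):dx=-1,dy=+5->D; (1,3):dx=+3,dy=+8->C; (1,4):dx=+6,dy=+3->C; (1,5):dx=+5,dy=+6->C
  (2,3):dx=+4,dy=+3->C; (2,4):dx=+7,dy=-2->D; (2,5):dx=+6,dy=+1->C; (3,4):dx=+3,dy=-5->D
  (3,5):dx=+2,dy=-2->D; (4,5):dx=-1,dy=+3->D
Step 2: C = 5, D = 5, total pairs = 10.
Step 3: tau = (C - D)/(n(n-1)/2) = (5 - 5)/10 = 0.000000.
Step 4: Exact two-sided p-value (enumerate n! = 120 permutations of y under H0): p = 1.000000.
Step 5: alpha = 0.05. fail to reject H0.

tau_b = 0.0000 (C=5, D=5), p = 1.000000, fail to reject H0.


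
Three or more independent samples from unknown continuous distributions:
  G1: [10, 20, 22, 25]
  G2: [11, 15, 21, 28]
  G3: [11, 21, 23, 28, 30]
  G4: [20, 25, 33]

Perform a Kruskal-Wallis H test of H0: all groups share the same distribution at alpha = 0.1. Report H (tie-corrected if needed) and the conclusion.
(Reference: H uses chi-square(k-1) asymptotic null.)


Step 1: Combine all N = 16 observations and assign midranks.
sorted (value, group, rank): (10,G1,1), (11,G2,2.5), (11,G3,2.5), (15,G2,4), (20,G1,5.5), (20,G4,5.5), (21,G2,7.5), (21,G3,7.5), (22,G1,9), (23,G3,10), (25,G1,11.5), (25,G4,11.5), (28,G2,13.5), (28,G3,13.5), (30,G3,15), (33,G4,16)
Step 2: Sum ranks within each group.
R_1 = 27 (n_1 = 4)
R_2 = 27.5 (n_2 = 4)
R_3 = 48.5 (n_3 = 5)
R_4 = 33 (n_4 = 3)
Step 3: H = 12/(N(N+1)) * sum(R_i^2/n_i) - 3(N+1)
     = 12/(16*17) * (27^2/4 + 27.5^2/4 + 48.5^2/5 + 33^2/3) - 3*17
     = 0.044118 * 1204.76 - 51
     = 2.151287.
Step 4: Ties present; correction factor C = 1 - 30/(16^3 - 16) = 0.992647. Corrected H = 2.151287 / 0.992647 = 2.167222.
Step 5: Under H0, H ~ chi^2(3); p-value = 0.538433.
Step 6: alpha = 0.1. fail to reject H0.

H = 2.1672, df = 3, p = 0.538433, fail to reject H0.


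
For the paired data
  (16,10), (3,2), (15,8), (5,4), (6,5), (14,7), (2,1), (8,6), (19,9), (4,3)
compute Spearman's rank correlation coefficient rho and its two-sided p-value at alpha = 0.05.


Step 1: Rank x and y separately (midranks; no ties here).
rank(x): 16->9, 3->2, 15->8, 5->4, 6->5, 14->7, 2->1, 8->6, 19->10, 4->3
rank(y): 10->10, 2->2, 8->8, 4->4, 5->5, 7->7, 1->1, 6->6, 9->9, 3->3
Step 2: d_i = R_x(i) - R_y(i); compute d_i^2.
  (9-10)^2=1, (2-2)^2=0, (8-8)^2=0, (4-4)^2=0, (5-5)^2=0, (7-7)^2=0, (1-1)^2=0, (6-6)^2=0, (10-9)^2=1, (3-3)^2=0
sum(d^2) = 2.
Step 3: rho = 1 - 6*2 / (10*(10^2 - 1)) = 1 - 12/990 = 0.987879.
Step 4: Under H0, t = rho * sqrt((n-2)/(1-rho^2)) = 18.0003 ~ t(8).
Step 5: Two-sided p-value from the t-distribution with 8 df = 0.000000.
Step 6: alpha = 0.05. reject H0.

rho = 0.9879, p = 0.000000, reject H0 at alpha = 0.05.


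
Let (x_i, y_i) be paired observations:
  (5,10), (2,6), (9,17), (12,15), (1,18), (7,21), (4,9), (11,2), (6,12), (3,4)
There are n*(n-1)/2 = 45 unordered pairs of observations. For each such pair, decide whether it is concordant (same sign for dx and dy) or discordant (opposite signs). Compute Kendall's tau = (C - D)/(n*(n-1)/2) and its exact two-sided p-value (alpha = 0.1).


Step 1: Enumerate the 45 unordered pairs (i,j) with i<j and classify each by sign(x_j-x_i) * sign(y_j-y_i).
  (1,2):dx=-3,dy=-4->C; (1,3):dx=+4,dy=+7->C; (1,4):dx=+7,dy=+5->C; (1,5):dx=-4,dy=+8->D
  (1,6):dx=+2,dy=+11->C; (1,7):dx=-1,dy=-1->C; (1,8):dx=+6,dy=-8->D; (1,9):dx=+1,dy=+2->C
  (1,10):dx=-2,dy=-6->C; (2,3):dx=+7,dy=+11->C; (2,4):dx=+10,dy=+9->C; (2,5):dx=-1,dy=+12->D
  (2,6):dx=+5,dy=+15->C; (2,7):dx=+2,dy=+3->C; (2,8):dx=+9,dy=-4->D; (2,9):dx=+4,dy=+6->C
  (2,10):dx=+1,dy=-2->D; (3,4):dx=+3,dy=-2->D; (3,5):dx=-8,dy=+1->D; (3,6):dx=-2,dy=+4->D
  (3,7):dx=-5,dy=-8->C; (3,8):dx=+2,dy=-15->D; (3,9):dx=-3,dy=-5->C; (3,10):dx=-6,dy=-13->C
  (4,5):dx=-11,dy=+3->D; (4,6):dx=-5,dy=+6->D; (4,7):dx=-8,dy=-6->C; (4,8):dx=-1,dy=-13->C
  (4,9):dx=-6,dy=-3->C; (4,10):dx=-9,dy=-11->C; (5,6):dx=+6,dy=+3->C; (5,7):dx=+3,dy=-9->D
  (5,8):dx=+10,dy=-16->D; (5,9):dx=+5,dy=-6->D; (5,10):dx=+2,dy=-14->D; (6,7):dx=-3,dy=-12->C
  (6,8):dx=+4,dy=-19->D; (6,9):dx=-1,dy=-9->C; (6,10):dx=-4,dy=-17->C; (7,8):dx=+7,dy=-7->D
  (7,9):dx=+2,dy=+3->C; (7,10):dx=-1,dy=-5->C; (8,9):dx=-5,dy=+10->D; (8,10):dx=-8,dy=+2->D
  (9,10):dx=-3,dy=-8->C
Step 2: C = 26, D = 19, total pairs = 45.
Step 3: tau = (C - D)/(n(n-1)/2) = (26 - 19)/45 = 0.155556.
Step 4: Exact two-sided p-value (enumerate n! = 3628800 permutations of y under H0): p = 0.600654.
Step 5: alpha = 0.1. fail to reject H0.

tau_b = 0.1556 (C=26, D=19), p = 0.600654, fail to reject H0.


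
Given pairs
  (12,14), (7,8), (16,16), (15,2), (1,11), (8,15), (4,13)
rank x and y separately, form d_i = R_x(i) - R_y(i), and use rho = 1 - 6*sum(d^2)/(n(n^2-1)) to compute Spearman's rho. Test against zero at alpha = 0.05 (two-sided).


Step 1: Rank x and y separately (midranks; no ties here).
rank(x): 12->5, 7->3, 16->7, 15->6, 1->1, 8->4, 4->2
rank(y): 14->5, 8->2, 16->7, 2->1, 11->3, 15->6, 13->4
Step 2: d_i = R_x(i) - R_y(i); compute d_i^2.
  (5-5)^2=0, (3-2)^2=1, (7-7)^2=0, (6-1)^2=25, (1-3)^2=4, (4-6)^2=4, (2-4)^2=4
sum(d^2) = 38.
Step 3: rho = 1 - 6*38 / (7*(7^2 - 1)) = 1 - 228/336 = 0.321429.
Step 4: Under H0, t = rho * sqrt((n-2)/(1-rho^2)) = 0.7590 ~ t(5).
Step 5: Two-sided p-value from the t-distribution with 5 df = 0.482072.
Step 6: alpha = 0.05. fail to reject H0.

rho = 0.3214, p = 0.482072, fail to reject H0 at alpha = 0.05.


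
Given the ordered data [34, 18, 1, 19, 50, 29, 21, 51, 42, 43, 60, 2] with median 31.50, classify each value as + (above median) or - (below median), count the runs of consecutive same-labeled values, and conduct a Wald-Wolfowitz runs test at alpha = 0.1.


Step 1: Compute median = 31.50; label A = above, B = below.
Labels in order: ABBBABBAAAAB  (n_A = 6, n_B = 6)
Step 2: Count runs R = 6.
Step 3: Under H0 (random ordering), E[R] = 2*n_A*n_B/(n_A+n_B) + 1 = 2*6*6/12 + 1 = 7.0000.
        Var[R] = 2*n_A*n_B*(2*n_A*n_B - n_A - n_B) / ((n_A+n_B)^2 * (n_A+n_B-1)) = 4320/1584 = 2.7273.
        SD[R] = 1.6514.
Step 4: Continuity-corrected z = (R + 0.5 - E[R]) / SD[R] = (6 + 0.5 - 7.0000) / 1.6514 = -0.3028.
Step 5: Two-sided p-value via normal approximation = 2*(1 - Phi(|z|)) = 0.762069.
Step 6: alpha = 0.1. fail to reject H0.

R = 6, z = -0.3028, p = 0.762069, fail to reject H0.


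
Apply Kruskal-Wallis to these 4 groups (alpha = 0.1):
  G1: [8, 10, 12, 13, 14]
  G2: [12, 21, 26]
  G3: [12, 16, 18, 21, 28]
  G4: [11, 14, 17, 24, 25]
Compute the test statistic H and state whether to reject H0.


Step 1: Combine all N = 18 observations and assign midranks.
sorted (value, group, rank): (8,G1,1), (10,G1,2), (11,G4,3), (12,G1,5), (12,G2,5), (12,G3,5), (13,G1,7), (14,G1,8.5), (14,G4,8.5), (16,G3,10), (17,G4,11), (18,G3,12), (21,G2,13.5), (21,G3,13.5), (24,G4,15), (25,G4,16), (26,G2,17), (28,G3,18)
Step 2: Sum ranks within each group.
R_1 = 23.5 (n_1 = 5)
R_2 = 35.5 (n_2 = 3)
R_3 = 58.5 (n_3 = 5)
R_4 = 53.5 (n_4 = 5)
Step 3: H = 12/(N(N+1)) * sum(R_i^2/n_i) - 3(N+1)
     = 12/(18*19) * (23.5^2/5 + 35.5^2/3 + 58.5^2/5 + 53.5^2/5) - 3*19
     = 0.035088 * 1787.43 - 57
     = 5.716959.
Step 4: Ties present; correction factor C = 1 - 36/(18^3 - 18) = 0.993808. Corrected H = 5.716959 / 0.993808 = 5.752579.
Step 5: Under H0, H ~ chi^2(3); p-value = 0.124288.
Step 6: alpha = 0.1. fail to reject H0.

H = 5.7526, df = 3, p = 0.124288, fail to reject H0.


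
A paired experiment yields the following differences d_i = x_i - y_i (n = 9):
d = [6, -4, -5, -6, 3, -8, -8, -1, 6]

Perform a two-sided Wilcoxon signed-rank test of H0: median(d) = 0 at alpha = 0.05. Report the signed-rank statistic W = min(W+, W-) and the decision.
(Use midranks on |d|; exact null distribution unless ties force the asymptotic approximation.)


Step 1: Drop any zero differences (none here) and take |d_i|.
|d| = [6, 4, 5, 6, 3, 8, 8, 1, 6]
Step 2: Midrank |d_i| (ties get averaged ranks).
ranks: |6|->6, |4|->3, |5|->4, |6|->6, |3|->2, |8|->8.5, |8|->8.5, |1|->1, |6|->6
Step 3: Attach original signs; sum ranks with positive sign and with negative sign.
W+ = 6 + 2 + 6 = 14
W- = 3 + 4 + 6 + 8.5 + 8.5 + 1 = 31
(Check: W+ + W- = 45 should equal n(n+1)/2 = 45.)
Step 4: Test statistic W = min(W+, W-) = 14.
Step 5: Ties in |d|, so use the tie-corrected normal approximation.
        E[W] = n(n+1)/4 = 9*10/4 = 22.5.
        Tie groups: |d|=6 (t=3), |d|=8 (t=2); sum(t^3 - t) = 30.
        Var[W] = n(n+1)(2n+1)/24 - sum(t^3-t)/48 = 1710/24 - 30/48 = 70.625.
        z = (W - E[W]) / sqrt(Var[W]) = (14 - 22.5) / 8.4039 = -1.0114.
        Two-sided p = 2*Phi(z) = 0.311806.
Step 6: alpha = 0.05. fail to reject H0.

W+ = 14, W- = 31, W = min = 14, p = 0.311806, fail to reject H0.
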